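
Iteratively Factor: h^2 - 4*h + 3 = (h - 3)*(h - 1)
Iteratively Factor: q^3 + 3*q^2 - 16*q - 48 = (q - 4)*(q^2 + 7*q + 12) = (q - 4)*(q + 3)*(q + 4)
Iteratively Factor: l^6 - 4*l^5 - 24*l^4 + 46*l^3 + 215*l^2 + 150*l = (l + 2)*(l^5 - 6*l^4 - 12*l^3 + 70*l^2 + 75*l) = l*(l + 2)*(l^4 - 6*l^3 - 12*l^2 + 70*l + 75) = l*(l + 1)*(l + 2)*(l^3 - 7*l^2 - 5*l + 75) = l*(l - 5)*(l + 1)*(l + 2)*(l^2 - 2*l - 15) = l*(l - 5)^2*(l + 1)*(l + 2)*(l + 3)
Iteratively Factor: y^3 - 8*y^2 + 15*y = (y - 5)*(y^2 - 3*y) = (y - 5)*(y - 3)*(y)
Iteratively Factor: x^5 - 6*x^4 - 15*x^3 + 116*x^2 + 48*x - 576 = (x + 3)*(x^4 - 9*x^3 + 12*x^2 + 80*x - 192) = (x + 3)^2*(x^3 - 12*x^2 + 48*x - 64) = (x - 4)*(x + 3)^2*(x^2 - 8*x + 16) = (x - 4)^2*(x + 3)^2*(x - 4)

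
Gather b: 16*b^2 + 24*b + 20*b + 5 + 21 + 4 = 16*b^2 + 44*b + 30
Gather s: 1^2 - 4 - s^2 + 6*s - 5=-s^2 + 6*s - 8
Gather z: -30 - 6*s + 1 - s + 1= -7*s - 28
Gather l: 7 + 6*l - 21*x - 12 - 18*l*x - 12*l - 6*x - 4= l*(-18*x - 6) - 27*x - 9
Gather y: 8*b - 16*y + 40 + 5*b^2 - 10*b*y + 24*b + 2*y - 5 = 5*b^2 + 32*b + y*(-10*b - 14) + 35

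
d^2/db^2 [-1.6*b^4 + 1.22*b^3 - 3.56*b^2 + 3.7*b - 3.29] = -19.2*b^2 + 7.32*b - 7.12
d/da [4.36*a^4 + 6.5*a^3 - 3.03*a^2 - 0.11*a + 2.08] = 17.44*a^3 + 19.5*a^2 - 6.06*a - 0.11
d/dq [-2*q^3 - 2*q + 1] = -6*q^2 - 2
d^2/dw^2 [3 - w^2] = -2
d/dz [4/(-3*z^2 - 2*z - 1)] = 8*(3*z + 1)/(3*z^2 + 2*z + 1)^2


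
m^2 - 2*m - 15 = (m - 5)*(m + 3)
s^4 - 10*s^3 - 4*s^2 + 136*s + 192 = (s - 8)*(s - 6)*(s + 2)^2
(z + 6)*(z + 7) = z^2 + 13*z + 42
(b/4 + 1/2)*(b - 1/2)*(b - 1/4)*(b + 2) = b^4/4 + 13*b^3/16 + 9*b^2/32 - 5*b/8 + 1/8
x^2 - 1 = (x - 1)*(x + 1)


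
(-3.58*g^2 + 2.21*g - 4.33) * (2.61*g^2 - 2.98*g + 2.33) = -9.3438*g^4 + 16.4365*g^3 - 26.2285*g^2 + 18.0527*g - 10.0889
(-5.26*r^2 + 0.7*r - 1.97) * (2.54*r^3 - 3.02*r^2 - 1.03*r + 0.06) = -13.3604*r^5 + 17.6632*r^4 - 1.7*r^3 + 4.9128*r^2 + 2.0711*r - 0.1182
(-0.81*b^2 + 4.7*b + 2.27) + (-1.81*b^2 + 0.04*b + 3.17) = -2.62*b^2 + 4.74*b + 5.44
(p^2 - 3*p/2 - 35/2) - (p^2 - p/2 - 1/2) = -p - 17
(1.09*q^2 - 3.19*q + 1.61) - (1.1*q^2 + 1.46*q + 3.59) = -0.01*q^2 - 4.65*q - 1.98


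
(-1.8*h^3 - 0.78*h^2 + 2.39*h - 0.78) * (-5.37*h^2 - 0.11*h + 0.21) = 9.666*h^5 + 4.3866*h^4 - 13.1265*h^3 + 3.7619*h^2 + 0.5877*h - 0.1638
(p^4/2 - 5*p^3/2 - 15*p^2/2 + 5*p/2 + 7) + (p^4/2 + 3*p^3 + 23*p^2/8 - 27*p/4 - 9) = p^4 + p^3/2 - 37*p^2/8 - 17*p/4 - 2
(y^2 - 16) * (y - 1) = y^3 - y^2 - 16*y + 16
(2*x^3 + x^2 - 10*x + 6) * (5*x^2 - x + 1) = 10*x^5 + 3*x^4 - 49*x^3 + 41*x^2 - 16*x + 6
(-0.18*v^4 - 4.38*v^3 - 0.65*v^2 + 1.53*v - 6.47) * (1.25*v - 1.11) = -0.225*v^5 - 5.2752*v^4 + 4.0493*v^3 + 2.634*v^2 - 9.7858*v + 7.1817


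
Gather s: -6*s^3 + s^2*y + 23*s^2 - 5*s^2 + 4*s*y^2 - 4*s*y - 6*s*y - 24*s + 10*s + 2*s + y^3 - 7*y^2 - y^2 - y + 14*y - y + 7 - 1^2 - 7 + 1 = -6*s^3 + s^2*(y + 18) + s*(4*y^2 - 10*y - 12) + y^3 - 8*y^2 + 12*y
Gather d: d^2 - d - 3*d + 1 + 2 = d^2 - 4*d + 3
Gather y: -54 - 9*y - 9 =-9*y - 63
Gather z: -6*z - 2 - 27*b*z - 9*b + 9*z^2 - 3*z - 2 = -9*b + 9*z^2 + z*(-27*b - 9) - 4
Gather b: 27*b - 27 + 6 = 27*b - 21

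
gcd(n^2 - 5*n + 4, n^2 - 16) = n - 4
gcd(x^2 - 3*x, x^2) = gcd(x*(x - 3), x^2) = x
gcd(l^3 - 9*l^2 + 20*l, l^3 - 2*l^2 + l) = l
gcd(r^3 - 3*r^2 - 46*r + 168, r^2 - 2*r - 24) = r - 6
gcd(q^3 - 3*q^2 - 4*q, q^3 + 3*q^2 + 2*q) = q^2 + q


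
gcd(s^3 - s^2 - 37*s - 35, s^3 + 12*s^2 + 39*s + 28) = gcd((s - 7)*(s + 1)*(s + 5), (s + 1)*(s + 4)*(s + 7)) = s + 1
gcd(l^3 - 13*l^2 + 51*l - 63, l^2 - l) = 1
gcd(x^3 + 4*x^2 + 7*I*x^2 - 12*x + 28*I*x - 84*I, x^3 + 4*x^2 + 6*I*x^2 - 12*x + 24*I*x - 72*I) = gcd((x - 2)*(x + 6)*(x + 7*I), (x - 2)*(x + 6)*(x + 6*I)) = x^2 + 4*x - 12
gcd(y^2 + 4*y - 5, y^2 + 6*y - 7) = y - 1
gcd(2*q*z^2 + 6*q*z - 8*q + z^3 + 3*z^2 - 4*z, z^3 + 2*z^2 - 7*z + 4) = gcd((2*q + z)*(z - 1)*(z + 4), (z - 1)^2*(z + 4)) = z^2 + 3*z - 4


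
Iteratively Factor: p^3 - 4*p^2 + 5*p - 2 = (p - 2)*(p^2 - 2*p + 1) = (p - 2)*(p - 1)*(p - 1)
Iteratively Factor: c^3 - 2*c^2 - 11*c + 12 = (c - 4)*(c^2 + 2*c - 3) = (c - 4)*(c - 1)*(c + 3)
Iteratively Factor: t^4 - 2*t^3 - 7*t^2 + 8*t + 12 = (t - 2)*(t^3 - 7*t - 6) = (t - 3)*(t - 2)*(t^2 + 3*t + 2) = (t - 3)*(t - 2)*(t + 2)*(t + 1)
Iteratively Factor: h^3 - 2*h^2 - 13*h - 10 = (h - 5)*(h^2 + 3*h + 2) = (h - 5)*(h + 2)*(h + 1)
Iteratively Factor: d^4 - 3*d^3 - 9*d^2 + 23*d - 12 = (d - 1)*(d^3 - 2*d^2 - 11*d + 12) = (d - 1)^2*(d^2 - d - 12) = (d - 1)^2*(d + 3)*(d - 4)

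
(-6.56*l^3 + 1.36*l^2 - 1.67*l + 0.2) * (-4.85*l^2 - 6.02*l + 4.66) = 31.816*l^5 + 32.8952*l^4 - 30.6573*l^3 + 15.421*l^2 - 8.9862*l + 0.932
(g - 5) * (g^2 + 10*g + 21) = g^3 + 5*g^2 - 29*g - 105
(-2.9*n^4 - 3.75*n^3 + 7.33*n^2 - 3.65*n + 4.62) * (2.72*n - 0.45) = -7.888*n^5 - 8.895*n^4 + 21.6251*n^3 - 13.2265*n^2 + 14.2089*n - 2.079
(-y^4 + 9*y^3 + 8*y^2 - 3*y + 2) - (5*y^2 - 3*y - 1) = -y^4 + 9*y^3 + 3*y^2 + 3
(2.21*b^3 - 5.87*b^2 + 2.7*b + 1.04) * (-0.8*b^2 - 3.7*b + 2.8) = -1.768*b^5 - 3.481*b^4 + 25.747*b^3 - 27.258*b^2 + 3.712*b + 2.912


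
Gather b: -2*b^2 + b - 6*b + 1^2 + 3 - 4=-2*b^2 - 5*b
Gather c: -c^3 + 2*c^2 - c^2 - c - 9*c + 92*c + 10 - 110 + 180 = -c^3 + c^2 + 82*c + 80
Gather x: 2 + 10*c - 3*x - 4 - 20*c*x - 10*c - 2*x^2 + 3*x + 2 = -20*c*x - 2*x^2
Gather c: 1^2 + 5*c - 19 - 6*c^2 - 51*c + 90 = -6*c^2 - 46*c + 72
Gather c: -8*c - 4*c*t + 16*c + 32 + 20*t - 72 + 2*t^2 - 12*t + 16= c*(8 - 4*t) + 2*t^2 + 8*t - 24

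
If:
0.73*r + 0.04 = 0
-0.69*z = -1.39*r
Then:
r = -0.05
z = -0.11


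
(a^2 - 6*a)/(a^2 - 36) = a/(a + 6)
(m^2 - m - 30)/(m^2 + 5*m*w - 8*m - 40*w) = (m^2 - m - 30)/(m^2 + 5*m*w - 8*m - 40*w)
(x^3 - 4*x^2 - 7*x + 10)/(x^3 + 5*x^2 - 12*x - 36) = (x^2 - 6*x + 5)/(x^2 + 3*x - 18)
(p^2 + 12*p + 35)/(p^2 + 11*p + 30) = (p + 7)/(p + 6)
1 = 1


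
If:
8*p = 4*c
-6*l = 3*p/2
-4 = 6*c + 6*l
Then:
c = -16/21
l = 2/21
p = -8/21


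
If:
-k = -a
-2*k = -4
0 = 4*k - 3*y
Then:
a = 2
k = 2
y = 8/3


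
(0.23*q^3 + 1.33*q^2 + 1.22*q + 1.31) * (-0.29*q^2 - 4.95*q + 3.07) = -0.0667*q^5 - 1.5242*q^4 - 6.2312*q^3 - 2.3358*q^2 - 2.7391*q + 4.0217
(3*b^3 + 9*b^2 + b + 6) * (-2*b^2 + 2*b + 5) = -6*b^5 - 12*b^4 + 31*b^3 + 35*b^2 + 17*b + 30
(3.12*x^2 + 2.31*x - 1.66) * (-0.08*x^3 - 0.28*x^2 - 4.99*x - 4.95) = -0.2496*x^5 - 1.0584*x^4 - 16.0828*x^3 - 26.5061*x^2 - 3.1511*x + 8.217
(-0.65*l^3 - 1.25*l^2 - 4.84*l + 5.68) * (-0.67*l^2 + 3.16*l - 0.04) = 0.4355*l^5 - 1.2165*l^4 - 0.6812*l^3 - 19.05*l^2 + 18.1424*l - 0.2272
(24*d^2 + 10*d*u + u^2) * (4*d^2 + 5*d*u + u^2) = 96*d^4 + 160*d^3*u + 78*d^2*u^2 + 15*d*u^3 + u^4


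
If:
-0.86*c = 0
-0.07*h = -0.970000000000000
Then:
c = 0.00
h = 13.86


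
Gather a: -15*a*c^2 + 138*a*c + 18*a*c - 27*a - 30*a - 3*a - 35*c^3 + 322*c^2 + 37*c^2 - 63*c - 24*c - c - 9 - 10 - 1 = a*(-15*c^2 + 156*c - 60) - 35*c^3 + 359*c^2 - 88*c - 20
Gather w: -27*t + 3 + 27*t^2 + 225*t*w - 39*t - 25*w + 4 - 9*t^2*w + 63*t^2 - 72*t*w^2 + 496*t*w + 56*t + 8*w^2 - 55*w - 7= 90*t^2 - 10*t + w^2*(8 - 72*t) + w*(-9*t^2 + 721*t - 80)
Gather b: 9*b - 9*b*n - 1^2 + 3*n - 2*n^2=b*(9 - 9*n) - 2*n^2 + 3*n - 1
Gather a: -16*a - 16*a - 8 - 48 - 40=-32*a - 96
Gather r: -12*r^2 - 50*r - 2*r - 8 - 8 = -12*r^2 - 52*r - 16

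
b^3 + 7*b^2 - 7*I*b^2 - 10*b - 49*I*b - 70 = (b + 7)*(b - 5*I)*(b - 2*I)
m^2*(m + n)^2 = m^4 + 2*m^3*n + m^2*n^2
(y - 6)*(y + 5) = y^2 - y - 30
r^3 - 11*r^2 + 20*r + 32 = (r - 8)*(r - 4)*(r + 1)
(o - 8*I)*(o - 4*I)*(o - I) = o^3 - 13*I*o^2 - 44*o + 32*I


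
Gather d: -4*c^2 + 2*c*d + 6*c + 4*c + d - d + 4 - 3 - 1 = -4*c^2 + 2*c*d + 10*c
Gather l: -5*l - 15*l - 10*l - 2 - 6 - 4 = -30*l - 12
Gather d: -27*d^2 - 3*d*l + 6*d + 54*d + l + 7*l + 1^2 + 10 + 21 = -27*d^2 + d*(60 - 3*l) + 8*l + 32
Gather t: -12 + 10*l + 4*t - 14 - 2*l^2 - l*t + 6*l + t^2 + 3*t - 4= -2*l^2 + 16*l + t^2 + t*(7 - l) - 30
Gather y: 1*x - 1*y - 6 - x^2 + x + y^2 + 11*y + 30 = -x^2 + 2*x + y^2 + 10*y + 24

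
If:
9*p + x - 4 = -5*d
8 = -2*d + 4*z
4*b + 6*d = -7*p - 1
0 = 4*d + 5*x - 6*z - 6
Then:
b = 349/180 - 17*z/15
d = 2*z - 4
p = 98/45 - 16*z/15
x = 22/5 - 2*z/5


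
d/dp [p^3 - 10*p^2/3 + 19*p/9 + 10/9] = 3*p^2 - 20*p/3 + 19/9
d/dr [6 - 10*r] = -10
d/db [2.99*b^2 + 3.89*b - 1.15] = 5.98*b + 3.89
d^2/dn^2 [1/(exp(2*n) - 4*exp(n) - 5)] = 4*((1 - exp(n))*(-exp(2*n) + 4*exp(n) + 5) - 2*(exp(n) - 2)^2*exp(n))*exp(n)/(-exp(2*n) + 4*exp(n) + 5)^3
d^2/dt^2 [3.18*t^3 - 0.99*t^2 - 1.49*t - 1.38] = 19.08*t - 1.98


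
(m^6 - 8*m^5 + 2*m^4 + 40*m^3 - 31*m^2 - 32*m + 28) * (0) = 0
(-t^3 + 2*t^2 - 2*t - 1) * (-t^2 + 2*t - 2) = t^5 - 4*t^4 + 8*t^3 - 7*t^2 + 2*t + 2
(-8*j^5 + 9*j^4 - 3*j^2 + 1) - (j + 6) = -8*j^5 + 9*j^4 - 3*j^2 - j - 5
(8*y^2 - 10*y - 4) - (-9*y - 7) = 8*y^2 - y + 3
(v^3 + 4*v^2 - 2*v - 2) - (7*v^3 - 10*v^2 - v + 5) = -6*v^3 + 14*v^2 - v - 7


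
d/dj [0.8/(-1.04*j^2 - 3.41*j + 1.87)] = (1.664*j + 2.728)/(1.04*j^2 + 3.41*j - 1.87)^2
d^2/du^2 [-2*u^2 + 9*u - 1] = -4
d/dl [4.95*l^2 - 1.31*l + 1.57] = 9.9*l - 1.31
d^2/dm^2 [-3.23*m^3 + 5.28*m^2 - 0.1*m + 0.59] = 10.56 - 19.38*m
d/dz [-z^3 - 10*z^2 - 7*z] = -3*z^2 - 20*z - 7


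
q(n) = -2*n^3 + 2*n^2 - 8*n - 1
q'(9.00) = -458.00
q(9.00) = -1369.00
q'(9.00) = -458.00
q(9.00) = -1369.00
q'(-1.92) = -37.80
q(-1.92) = 35.89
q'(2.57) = -37.35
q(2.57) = -42.30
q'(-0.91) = -16.61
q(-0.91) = 9.44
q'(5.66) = -177.57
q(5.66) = -344.85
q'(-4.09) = -124.73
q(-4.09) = 202.01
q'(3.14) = -54.60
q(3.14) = -68.32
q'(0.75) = -8.38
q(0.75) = -6.72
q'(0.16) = -7.51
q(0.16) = -2.24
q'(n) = -6*n^2 + 4*n - 8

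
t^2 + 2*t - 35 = (t - 5)*(t + 7)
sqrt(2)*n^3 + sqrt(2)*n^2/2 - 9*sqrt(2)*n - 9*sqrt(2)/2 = (n - 3)*(n + 3)*(sqrt(2)*n + sqrt(2)/2)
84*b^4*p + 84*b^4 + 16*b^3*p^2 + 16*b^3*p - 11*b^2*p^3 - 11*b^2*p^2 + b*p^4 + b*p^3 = (-7*b + p)*(-6*b + p)*(2*b + p)*(b*p + b)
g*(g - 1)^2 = g^3 - 2*g^2 + g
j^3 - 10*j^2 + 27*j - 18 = (j - 6)*(j - 3)*(j - 1)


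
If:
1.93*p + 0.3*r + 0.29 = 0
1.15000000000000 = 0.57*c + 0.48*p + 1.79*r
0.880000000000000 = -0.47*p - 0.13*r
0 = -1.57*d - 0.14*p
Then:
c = 44.92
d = -0.18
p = 2.06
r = -14.21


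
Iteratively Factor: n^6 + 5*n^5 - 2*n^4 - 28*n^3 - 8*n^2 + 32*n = (n + 4)*(n^5 + n^4 - 6*n^3 - 4*n^2 + 8*n) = (n - 2)*(n + 4)*(n^4 + 3*n^3 - 4*n) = (n - 2)*(n + 2)*(n + 4)*(n^3 + n^2 - 2*n) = (n - 2)*(n - 1)*(n + 2)*(n + 4)*(n^2 + 2*n) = n*(n - 2)*(n - 1)*(n + 2)*(n + 4)*(n + 2)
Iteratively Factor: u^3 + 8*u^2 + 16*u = (u + 4)*(u^2 + 4*u) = (u + 4)^2*(u)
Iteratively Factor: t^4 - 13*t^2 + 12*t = (t + 4)*(t^3 - 4*t^2 + 3*t) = (t - 1)*(t + 4)*(t^2 - 3*t) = t*(t - 1)*(t + 4)*(t - 3)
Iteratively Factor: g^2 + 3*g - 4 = (g + 4)*(g - 1)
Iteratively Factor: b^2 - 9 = (b - 3)*(b + 3)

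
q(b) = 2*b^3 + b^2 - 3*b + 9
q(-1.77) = 6.35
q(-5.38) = -257.36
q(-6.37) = -448.26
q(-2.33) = -3.88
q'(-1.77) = 12.26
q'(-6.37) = 227.72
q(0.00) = 9.00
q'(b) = 6*b^2 + 2*b - 3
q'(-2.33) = 24.91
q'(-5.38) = 159.91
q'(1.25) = 8.88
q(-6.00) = -369.00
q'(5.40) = 182.76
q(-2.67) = -13.93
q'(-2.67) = 34.43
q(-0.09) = 9.28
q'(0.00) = -3.00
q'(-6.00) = 201.00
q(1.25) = 10.72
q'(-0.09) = -3.13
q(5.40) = 336.89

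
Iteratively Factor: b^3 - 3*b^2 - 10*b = (b + 2)*(b^2 - 5*b) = (b - 5)*(b + 2)*(b)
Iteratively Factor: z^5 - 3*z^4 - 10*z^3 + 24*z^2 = (z)*(z^4 - 3*z^3 - 10*z^2 + 24*z) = z*(z + 3)*(z^3 - 6*z^2 + 8*z) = z*(z - 4)*(z + 3)*(z^2 - 2*z) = z^2*(z - 4)*(z + 3)*(z - 2)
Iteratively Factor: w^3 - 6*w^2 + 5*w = (w - 5)*(w^2 - w) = w*(w - 5)*(w - 1)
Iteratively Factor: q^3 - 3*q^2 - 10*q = (q - 5)*(q^2 + 2*q) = (q - 5)*(q + 2)*(q)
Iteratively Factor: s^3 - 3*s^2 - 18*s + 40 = (s - 5)*(s^2 + 2*s - 8) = (s - 5)*(s - 2)*(s + 4)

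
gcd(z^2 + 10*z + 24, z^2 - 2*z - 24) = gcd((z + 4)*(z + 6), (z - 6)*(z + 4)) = z + 4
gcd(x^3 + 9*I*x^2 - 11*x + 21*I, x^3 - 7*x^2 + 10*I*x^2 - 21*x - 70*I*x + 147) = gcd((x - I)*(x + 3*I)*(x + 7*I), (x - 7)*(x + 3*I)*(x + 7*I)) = x^2 + 10*I*x - 21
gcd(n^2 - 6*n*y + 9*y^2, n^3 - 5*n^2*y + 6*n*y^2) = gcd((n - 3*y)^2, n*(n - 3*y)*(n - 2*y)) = -n + 3*y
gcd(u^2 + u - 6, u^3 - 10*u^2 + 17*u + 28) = 1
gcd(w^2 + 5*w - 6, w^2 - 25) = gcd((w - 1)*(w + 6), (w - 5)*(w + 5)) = 1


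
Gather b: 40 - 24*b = 40 - 24*b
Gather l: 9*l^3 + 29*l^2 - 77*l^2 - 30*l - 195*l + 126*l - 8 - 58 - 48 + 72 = 9*l^3 - 48*l^2 - 99*l - 42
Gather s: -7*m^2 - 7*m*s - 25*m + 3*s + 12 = -7*m^2 - 25*m + s*(3 - 7*m) + 12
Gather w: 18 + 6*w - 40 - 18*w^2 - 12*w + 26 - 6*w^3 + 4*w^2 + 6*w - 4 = -6*w^3 - 14*w^2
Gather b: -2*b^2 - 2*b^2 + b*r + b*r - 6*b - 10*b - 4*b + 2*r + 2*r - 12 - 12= -4*b^2 + b*(2*r - 20) + 4*r - 24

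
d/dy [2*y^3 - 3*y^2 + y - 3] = 6*y^2 - 6*y + 1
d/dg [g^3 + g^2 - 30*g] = 3*g^2 + 2*g - 30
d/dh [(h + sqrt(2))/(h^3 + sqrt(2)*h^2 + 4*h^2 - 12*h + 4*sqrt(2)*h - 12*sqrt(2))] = 2*(-h - 2)/(h^4 + 8*h^3 - 8*h^2 - 96*h + 144)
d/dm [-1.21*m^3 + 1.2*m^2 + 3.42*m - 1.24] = -3.63*m^2 + 2.4*m + 3.42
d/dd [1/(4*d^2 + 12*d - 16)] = (-2*d - 3)/(4*(d^2 + 3*d - 4)^2)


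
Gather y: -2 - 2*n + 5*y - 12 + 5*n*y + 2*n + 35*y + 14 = y*(5*n + 40)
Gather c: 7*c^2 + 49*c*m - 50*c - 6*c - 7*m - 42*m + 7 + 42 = 7*c^2 + c*(49*m - 56) - 49*m + 49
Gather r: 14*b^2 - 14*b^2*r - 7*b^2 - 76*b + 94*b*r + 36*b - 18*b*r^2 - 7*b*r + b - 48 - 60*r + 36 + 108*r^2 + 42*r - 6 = 7*b^2 - 39*b + r^2*(108 - 18*b) + r*(-14*b^2 + 87*b - 18) - 18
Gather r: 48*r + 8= 48*r + 8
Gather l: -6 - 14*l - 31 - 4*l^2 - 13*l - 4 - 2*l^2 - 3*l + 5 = -6*l^2 - 30*l - 36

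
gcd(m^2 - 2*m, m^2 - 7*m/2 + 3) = m - 2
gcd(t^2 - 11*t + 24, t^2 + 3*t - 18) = t - 3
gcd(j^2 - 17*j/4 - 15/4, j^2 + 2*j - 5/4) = 1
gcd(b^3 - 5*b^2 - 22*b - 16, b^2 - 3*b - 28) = 1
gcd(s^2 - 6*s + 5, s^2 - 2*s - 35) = 1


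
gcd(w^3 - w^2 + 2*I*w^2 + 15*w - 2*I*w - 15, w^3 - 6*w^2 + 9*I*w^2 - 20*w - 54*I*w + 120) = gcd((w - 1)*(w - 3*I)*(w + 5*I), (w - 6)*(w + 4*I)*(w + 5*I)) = w + 5*I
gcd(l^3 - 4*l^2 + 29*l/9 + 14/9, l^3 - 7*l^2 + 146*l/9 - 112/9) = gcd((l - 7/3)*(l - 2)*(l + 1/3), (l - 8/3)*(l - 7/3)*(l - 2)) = l^2 - 13*l/3 + 14/3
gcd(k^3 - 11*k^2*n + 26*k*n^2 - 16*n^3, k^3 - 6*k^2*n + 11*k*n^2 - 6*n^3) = k^2 - 3*k*n + 2*n^2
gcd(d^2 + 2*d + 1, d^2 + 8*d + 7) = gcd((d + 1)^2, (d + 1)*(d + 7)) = d + 1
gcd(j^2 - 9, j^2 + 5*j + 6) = j + 3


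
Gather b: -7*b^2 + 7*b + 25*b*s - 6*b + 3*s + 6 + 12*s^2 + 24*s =-7*b^2 + b*(25*s + 1) + 12*s^2 + 27*s + 6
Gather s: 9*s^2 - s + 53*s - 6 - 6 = 9*s^2 + 52*s - 12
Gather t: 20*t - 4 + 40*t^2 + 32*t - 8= 40*t^2 + 52*t - 12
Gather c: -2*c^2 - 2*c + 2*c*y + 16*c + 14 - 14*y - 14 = -2*c^2 + c*(2*y + 14) - 14*y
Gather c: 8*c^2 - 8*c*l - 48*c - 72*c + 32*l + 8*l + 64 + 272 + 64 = 8*c^2 + c*(-8*l - 120) + 40*l + 400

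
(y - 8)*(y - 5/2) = y^2 - 21*y/2 + 20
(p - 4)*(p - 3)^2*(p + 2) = p^4 - 8*p^3 + 13*p^2 + 30*p - 72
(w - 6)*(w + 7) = w^2 + w - 42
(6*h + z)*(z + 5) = 6*h*z + 30*h + z^2 + 5*z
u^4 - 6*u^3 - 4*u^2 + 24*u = u*(u - 6)*(u - 2)*(u + 2)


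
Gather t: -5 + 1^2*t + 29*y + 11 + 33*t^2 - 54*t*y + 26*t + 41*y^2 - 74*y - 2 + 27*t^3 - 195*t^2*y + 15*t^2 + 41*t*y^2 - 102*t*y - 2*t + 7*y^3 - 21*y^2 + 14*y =27*t^3 + t^2*(48 - 195*y) + t*(41*y^2 - 156*y + 25) + 7*y^3 + 20*y^2 - 31*y + 4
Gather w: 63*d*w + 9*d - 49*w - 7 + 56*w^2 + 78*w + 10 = 9*d + 56*w^2 + w*(63*d + 29) + 3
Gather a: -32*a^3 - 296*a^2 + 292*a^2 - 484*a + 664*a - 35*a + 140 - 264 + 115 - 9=-32*a^3 - 4*a^2 + 145*a - 18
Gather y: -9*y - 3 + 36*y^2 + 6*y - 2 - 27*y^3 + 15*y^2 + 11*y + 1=-27*y^3 + 51*y^2 + 8*y - 4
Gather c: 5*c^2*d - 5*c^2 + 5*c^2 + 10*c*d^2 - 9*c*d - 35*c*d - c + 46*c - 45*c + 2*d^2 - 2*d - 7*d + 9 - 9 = 5*c^2*d + c*(10*d^2 - 44*d) + 2*d^2 - 9*d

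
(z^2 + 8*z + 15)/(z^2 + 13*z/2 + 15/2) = 2*(z + 3)/(2*z + 3)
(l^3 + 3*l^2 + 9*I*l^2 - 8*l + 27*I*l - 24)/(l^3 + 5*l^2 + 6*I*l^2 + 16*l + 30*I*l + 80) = (l^2 + l*(3 + I) + 3*I)/(l^2 + l*(5 - 2*I) - 10*I)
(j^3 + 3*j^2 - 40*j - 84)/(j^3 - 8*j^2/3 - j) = 3*(-j^3 - 3*j^2 + 40*j + 84)/(j*(-3*j^2 + 8*j + 3))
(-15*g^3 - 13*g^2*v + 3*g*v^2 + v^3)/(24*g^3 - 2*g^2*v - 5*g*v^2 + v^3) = (5*g^2 + 6*g*v + v^2)/(-8*g^2 - 2*g*v + v^2)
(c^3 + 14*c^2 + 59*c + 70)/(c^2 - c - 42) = (c^3 + 14*c^2 + 59*c + 70)/(c^2 - c - 42)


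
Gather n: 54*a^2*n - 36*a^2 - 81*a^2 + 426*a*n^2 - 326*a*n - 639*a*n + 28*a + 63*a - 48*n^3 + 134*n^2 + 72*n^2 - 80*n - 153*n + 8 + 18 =-117*a^2 + 91*a - 48*n^3 + n^2*(426*a + 206) + n*(54*a^2 - 965*a - 233) + 26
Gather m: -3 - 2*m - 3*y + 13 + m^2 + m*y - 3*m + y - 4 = m^2 + m*(y - 5) - 2*y + 6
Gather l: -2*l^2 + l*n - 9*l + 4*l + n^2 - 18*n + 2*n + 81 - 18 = -2*l^2 + l*(n - 5) + n^2 - 16*n + 63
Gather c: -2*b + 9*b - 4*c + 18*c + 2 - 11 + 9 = 7*b + 14*c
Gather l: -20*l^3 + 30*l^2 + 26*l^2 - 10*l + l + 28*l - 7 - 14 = -20*l^3 + 56*l^2 + 19*l - 21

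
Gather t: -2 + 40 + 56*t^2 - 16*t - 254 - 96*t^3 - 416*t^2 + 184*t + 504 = -96*t^3 - 360*t^2 + 168*t + 288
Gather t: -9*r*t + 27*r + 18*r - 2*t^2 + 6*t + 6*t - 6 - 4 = 45*r - 2*t^2 + t*(12 - 9*r) - 10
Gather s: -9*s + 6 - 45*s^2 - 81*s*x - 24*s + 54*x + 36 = -45*s^2 + s*(-81*x - 33) + 54*x + 42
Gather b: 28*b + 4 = 28*b + 4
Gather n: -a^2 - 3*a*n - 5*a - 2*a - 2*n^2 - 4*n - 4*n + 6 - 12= -a^2 - 7*a - 2*n^2 + n*(-3*a - 8) - 6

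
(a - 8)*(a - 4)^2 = a^3 - 16*a^2 + 80*a - 128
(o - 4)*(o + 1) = o^2 - 3*o - 4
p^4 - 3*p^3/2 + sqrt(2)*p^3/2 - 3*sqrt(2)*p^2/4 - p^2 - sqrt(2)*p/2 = p*(p - 2)*(p + 1/2)*(p + sqrt(2)/2)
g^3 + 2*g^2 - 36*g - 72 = (g - 6)*(g + 2)*(g + 6)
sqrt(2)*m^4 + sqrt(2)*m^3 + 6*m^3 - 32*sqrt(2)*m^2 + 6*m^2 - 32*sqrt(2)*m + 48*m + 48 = (m - 2*sqrt(2))*(m - sqrt(2))*(m + 6*sqrt(2))*(sqrt(2)*m + sqrt(2))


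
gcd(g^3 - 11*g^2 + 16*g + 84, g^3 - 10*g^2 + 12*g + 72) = g^2 - 4*g - 12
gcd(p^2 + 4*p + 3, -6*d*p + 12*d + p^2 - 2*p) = 1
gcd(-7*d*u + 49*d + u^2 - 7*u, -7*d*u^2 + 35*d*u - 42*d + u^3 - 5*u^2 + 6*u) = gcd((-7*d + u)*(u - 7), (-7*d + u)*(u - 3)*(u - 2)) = -7*d + u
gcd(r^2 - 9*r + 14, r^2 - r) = 1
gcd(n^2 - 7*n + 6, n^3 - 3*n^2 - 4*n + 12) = 1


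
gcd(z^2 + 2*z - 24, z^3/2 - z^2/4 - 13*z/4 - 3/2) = 1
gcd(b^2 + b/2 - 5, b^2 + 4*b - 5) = 1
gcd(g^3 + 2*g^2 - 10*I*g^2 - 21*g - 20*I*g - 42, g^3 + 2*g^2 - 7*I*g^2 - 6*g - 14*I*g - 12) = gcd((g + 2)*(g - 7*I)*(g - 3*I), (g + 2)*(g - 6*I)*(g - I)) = g + 2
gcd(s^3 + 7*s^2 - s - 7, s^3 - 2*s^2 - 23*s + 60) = 1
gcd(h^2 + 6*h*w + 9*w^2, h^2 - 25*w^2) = 1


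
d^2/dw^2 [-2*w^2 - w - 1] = -4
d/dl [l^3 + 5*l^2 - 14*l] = 3*l^2 + 10*l - 14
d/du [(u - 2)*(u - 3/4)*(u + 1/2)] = 3*u^2 - 9*u/2 + 1/8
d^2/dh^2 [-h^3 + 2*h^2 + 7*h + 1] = 4 - 6*h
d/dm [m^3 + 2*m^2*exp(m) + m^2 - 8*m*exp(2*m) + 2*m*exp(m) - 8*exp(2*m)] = 2*m^2*exp(m) + 3*m^2 - 16*m*exp(2*m) + 6*m*exp(m) + 2*m - 24*exp(2*m) + 2*exp(m)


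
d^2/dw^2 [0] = 0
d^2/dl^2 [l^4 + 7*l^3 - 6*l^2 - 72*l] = 12*l^2 + 42*l - 12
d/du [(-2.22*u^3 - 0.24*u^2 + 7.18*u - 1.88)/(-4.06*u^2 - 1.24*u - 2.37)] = (9.0132*u^4 + 5.5056*u^3 + 45.2326*u^2 - 14.128*u - 19.3478)/(16.4836*u^4 + 10.0688*u^3 + 20.782*u^2 + 5.8776*u + 5.6169)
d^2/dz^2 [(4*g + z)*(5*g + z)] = 2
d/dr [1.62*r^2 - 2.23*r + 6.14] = 3.24*r - 2.23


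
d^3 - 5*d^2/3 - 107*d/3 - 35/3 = (d - 7)*(d + 1/3)*(d + 5)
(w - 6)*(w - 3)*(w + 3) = w^3 - 6*w^2 - 9*w + 54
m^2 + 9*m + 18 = (m + 3)*(m + 6)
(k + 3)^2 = k^2 + 6*k + 9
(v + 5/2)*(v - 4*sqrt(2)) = v^2 - 4*sqrt(2)*v + 5*v/2 - 10*sqrt(2)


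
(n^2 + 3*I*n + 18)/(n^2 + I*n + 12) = (n + 6*I)/(n + 4*I)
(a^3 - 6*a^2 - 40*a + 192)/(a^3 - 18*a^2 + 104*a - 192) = (a + 6)/(a - 6)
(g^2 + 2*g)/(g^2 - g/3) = 3*(g + 2)/(3*g - 1)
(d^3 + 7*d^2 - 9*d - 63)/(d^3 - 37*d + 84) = (d + 3)/(d - 4)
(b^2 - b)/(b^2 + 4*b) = (b - 1)/(b + 4)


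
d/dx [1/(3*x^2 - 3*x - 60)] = (1 - 2*x)/(3*(-x^2 + x + 20)^2)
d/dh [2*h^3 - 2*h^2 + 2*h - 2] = 6*h^2 - 4*h + 2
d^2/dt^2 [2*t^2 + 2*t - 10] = 4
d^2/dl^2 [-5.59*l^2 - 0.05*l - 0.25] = -11.1800000000000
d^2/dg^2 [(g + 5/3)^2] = 2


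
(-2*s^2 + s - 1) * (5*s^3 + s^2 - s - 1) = -10*s^5 + 3*s^4 - 2*s^3 + 1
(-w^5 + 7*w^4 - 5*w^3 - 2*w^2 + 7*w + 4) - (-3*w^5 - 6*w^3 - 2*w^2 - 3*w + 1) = 2*w^5 + 7*w^4 + w^3 + 10*w + 3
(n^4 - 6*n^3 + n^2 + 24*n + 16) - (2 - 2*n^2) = n^4 - 6*n^3 + 3*n^2 + 24*n + 14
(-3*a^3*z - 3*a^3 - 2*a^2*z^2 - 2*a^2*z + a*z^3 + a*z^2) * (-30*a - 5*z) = 90*a^4*z + 90*a^4 + 75*a^3*z^2 + 75*a^3*z - 20*a^2*z^3 - 20*a^2*z^2 - 5*a*z^4 - 5*a*z^3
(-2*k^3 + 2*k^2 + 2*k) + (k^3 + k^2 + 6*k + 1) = -k^3 + 3*k^2 + 8*k + 1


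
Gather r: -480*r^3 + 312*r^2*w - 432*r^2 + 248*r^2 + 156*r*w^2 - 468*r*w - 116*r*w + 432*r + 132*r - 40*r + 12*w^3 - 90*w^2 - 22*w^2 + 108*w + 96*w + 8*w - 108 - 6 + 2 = -480*r^3 + r^2*(312*w - 184) + r*(156*w^2 - 584*w + 524) + 12*w^3 - 112*w^2 + 212*w - 112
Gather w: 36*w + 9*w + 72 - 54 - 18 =45*w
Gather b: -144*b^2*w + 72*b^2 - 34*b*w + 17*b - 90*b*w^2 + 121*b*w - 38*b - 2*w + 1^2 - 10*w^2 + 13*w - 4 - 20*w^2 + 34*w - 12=b^2*(72 - 144*w) + b*(-90*w^2 + 87*w - 21) - 30*w^2 + 45*w - 15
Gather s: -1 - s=-s - 1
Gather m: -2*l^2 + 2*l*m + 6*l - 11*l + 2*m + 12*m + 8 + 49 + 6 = -2*l^2 - 5*l + m*(2*l + 14) + 63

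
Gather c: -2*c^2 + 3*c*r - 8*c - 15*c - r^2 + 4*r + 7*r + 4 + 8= -2*c^2 + c*(3*r - 23) - r^2 + 11*r + 12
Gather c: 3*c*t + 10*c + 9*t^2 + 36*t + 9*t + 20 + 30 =c*(3*t + 10) + 9*t^2 + 45*t + 50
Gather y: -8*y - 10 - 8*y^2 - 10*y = -8*y^2 - 18*y - 10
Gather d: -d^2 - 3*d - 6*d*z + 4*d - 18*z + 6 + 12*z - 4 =-d^2 + d*(1 - 6*z) - 6*z + 2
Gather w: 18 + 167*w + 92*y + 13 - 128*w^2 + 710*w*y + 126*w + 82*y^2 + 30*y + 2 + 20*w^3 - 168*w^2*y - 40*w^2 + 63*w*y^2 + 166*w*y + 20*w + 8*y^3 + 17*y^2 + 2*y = 20*w^3 + w^2*(-168*y - 168) + w*(63*y^2 + 876*y + 313) + 8*y^3 + 99*y^2 + 124*y + 33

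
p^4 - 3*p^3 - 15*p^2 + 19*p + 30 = (p - 5)*(p - 2)*(p + 1)*(p + 3)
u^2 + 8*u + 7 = (u + 1)*(u + 7)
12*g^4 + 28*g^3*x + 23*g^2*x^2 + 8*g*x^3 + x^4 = (g + x)*(2*g + x)^2*(3*g + x)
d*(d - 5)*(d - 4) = d^3 - 9*d^2 + 20*d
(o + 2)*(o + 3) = o^2 + 5*o + 6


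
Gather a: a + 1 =a + 1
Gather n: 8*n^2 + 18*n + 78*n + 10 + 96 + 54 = 8*n^2 + 96*n + 160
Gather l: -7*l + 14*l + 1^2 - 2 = 7*l - 1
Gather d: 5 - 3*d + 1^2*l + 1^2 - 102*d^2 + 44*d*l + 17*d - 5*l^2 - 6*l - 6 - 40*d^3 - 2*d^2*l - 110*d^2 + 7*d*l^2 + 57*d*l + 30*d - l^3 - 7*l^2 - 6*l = -40*d^3 + d^2*(-2*l - 212) + d*(7*l^2 + 101*l + 44) - l^3 - 12*l^2 - 11*l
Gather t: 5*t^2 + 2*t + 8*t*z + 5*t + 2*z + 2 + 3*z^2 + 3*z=5*t^2 + t*(8*z + 7) + 3*z^2 + 5*z + 2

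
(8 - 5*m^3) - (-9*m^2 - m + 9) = -5*m^3 + 9*m^2 + m - 1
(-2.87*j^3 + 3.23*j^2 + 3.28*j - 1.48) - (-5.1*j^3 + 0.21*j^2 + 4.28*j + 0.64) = 2.23*j^3 + 3.02*j^2 - 1.0*j - 2.12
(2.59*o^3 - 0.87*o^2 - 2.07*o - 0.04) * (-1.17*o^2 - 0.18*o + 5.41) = -3.0303*o^5 + 0.5517*o^4 + 16.5904*o^3 - 4.2873*o^2 - 11.1915*o - 0.2164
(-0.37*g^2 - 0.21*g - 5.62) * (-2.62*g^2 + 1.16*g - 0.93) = 0.9694*g^4 + 0.121*g^3 + 14.8249*g^2 - 6.3239*g + 5.2266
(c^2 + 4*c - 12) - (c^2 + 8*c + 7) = -4*c - 19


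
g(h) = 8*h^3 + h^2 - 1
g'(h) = 24*h^2 + 2*h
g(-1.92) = -53.94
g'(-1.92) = 84.63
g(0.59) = 0.99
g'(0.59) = 9.53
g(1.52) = 29.40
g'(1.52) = 58.49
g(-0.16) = -1.01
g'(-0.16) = 0.29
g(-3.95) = -478.44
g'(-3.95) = 366.56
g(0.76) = 3.09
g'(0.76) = 15.38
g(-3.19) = -250.52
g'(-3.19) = 237.85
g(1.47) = 26.57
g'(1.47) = 54.80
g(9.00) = 5912.00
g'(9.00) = 1962.00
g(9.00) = 5912.00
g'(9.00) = 1962.00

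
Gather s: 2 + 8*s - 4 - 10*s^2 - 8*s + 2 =-10*s^2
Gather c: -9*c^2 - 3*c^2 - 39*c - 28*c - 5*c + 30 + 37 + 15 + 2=-12*c^2 - 72*c + 84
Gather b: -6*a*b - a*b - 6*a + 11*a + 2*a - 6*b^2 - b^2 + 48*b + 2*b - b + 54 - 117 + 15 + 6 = 7*a - 7*b^2 + b*(49 - 7*a) - 42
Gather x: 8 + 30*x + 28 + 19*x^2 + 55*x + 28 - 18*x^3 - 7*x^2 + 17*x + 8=-18*x^3 + 12*x^2 + 102*x + 72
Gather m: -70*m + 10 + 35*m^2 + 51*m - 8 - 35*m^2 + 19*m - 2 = 0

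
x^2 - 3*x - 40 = (x - 8)*(x + 5)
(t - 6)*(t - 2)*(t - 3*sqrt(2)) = t^3 - 8*t^2 - 3*sqrt(2)*t^2 + 12*t + 24*sqrt(2)*t - 36*sqrt(2)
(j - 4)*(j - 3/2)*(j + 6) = j^3 + j^2/2 - 27*j + 36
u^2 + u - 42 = (u - 6)*(u + 7)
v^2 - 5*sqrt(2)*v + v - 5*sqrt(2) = (v + 1)*(v - 5*sqrt(2))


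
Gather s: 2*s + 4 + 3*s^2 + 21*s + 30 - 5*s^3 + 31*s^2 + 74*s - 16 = -5*s^3 + 34*s^2 + 97*s + 18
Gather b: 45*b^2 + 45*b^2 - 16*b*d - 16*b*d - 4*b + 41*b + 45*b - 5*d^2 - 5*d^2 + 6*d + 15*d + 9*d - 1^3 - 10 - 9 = 90*b^2 + b*(82 - 32*d) - 10*d^2 + 30*d - 20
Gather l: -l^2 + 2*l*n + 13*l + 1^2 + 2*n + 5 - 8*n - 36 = -l^2 + l*(2*n + 13) - 6*n - 30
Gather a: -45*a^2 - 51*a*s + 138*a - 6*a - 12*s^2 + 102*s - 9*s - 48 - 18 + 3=-45*a^2 + a*(132 - 51*s) - 12*s^2 + 93*s - 63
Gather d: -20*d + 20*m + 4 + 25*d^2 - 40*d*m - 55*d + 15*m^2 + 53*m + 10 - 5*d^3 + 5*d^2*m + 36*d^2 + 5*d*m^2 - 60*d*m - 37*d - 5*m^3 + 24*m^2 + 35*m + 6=-5*d^3 + d^2*(5*m + 61) + d*(5*m^2 - 100*m - 112) - 5*m^3 + 39*m^2 + 108*m + 20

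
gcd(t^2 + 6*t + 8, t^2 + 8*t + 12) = t + 2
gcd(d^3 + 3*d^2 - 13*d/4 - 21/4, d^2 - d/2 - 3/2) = d^2 - d/2 - 3/2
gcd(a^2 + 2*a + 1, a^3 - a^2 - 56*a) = 1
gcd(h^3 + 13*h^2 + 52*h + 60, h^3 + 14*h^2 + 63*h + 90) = h^2 + 11*h + 30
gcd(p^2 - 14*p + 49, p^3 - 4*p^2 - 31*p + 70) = p - 7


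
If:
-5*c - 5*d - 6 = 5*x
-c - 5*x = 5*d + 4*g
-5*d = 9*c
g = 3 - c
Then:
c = 3/4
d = -27/20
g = 9/4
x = -3/5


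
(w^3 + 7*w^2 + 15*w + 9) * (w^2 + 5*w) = w^5 + 12*w^4 + 50*w^3 + 84*w^2 + 45*w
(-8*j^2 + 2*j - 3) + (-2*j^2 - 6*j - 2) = -10*j^2 - 4*j - 5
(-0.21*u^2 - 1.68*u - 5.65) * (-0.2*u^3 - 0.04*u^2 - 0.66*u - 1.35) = 0.042*u^5 + 0.3444*u^4 + 1.3358*u^3 + 1.6183*u^2 + 5.997*u + 7.6275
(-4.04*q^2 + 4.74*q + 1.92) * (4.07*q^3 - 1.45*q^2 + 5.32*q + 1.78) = -16.4428*q^5 + 25.1498*q^4 - 20.5514*q^3 + 15.2416*q^2 + 18.6516*q + 3.4176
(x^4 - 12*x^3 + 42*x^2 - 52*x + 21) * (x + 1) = x^5 - 11*x^4 + 30*x^3 - 10*x^2 - 31*x + 21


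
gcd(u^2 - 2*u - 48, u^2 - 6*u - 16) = u - 8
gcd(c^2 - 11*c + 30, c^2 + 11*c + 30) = 1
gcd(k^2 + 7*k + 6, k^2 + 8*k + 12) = k + 6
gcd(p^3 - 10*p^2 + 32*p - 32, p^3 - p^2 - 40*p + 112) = p^2 - 8*p + 16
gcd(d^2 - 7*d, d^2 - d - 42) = d - 7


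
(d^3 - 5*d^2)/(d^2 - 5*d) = d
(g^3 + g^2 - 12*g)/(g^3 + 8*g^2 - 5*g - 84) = g/(g + 7)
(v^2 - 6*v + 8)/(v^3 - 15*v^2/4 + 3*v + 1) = 4*(v - 4)/(4*v^2 - 7*v - 2)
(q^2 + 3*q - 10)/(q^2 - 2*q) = (q + 5)/q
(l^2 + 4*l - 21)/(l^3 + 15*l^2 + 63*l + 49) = (l - 3)/(l^2 + 8*l + 7)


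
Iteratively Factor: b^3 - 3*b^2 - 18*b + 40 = (b - 5)*(b^2 + 2*b - 8) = (b - 5)*(b + 4)*(b - 2)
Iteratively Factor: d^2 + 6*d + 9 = (d + 3)*(d + 3)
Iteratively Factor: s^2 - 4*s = (s - 4)*(s)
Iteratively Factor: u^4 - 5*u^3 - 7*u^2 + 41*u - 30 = (u + 3)*(u^3 - 8*u^2 + 17*u - 10) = (u - 5)*(u + 3)*(u^2 - 3*u + 2) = (u - 5)*(u - 1)*(u + 3)*(u - 2)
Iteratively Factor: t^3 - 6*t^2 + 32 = (t - 4)*(t^2 - 2*t - 8) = (t - 4)*(t + 2)*(t - 4)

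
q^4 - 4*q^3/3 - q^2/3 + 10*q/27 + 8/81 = (q - 4/3)*(q - 2/3)*(q + 1/3)^2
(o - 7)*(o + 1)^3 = o^4 - 4*o^3 - 18*o^2 - 20*o - 7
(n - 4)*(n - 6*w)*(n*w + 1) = n^3*w - 6*n^2*w^2 - 4*n^2*w + n^2 + 24*n*w^2 - 6*n*w - 4*n + 24*w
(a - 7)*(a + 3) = a^2 - 4*a - 21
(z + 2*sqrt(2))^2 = z^2 + 4*sqrt(2)*z + 8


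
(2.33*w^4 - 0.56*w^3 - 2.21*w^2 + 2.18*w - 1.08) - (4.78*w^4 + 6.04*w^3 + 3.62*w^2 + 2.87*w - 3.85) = -2.45*w^4 - 6.6*w^3 - 5.83*w^2 - 0.69*w + 2.77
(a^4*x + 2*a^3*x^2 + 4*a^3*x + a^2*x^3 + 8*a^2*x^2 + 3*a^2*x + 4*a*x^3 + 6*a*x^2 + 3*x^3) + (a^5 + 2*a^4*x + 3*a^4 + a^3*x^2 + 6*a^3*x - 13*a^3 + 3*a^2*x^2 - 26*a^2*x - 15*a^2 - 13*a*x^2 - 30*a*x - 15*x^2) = a^5 + 3*a^4*x + 3*a^4 + 3*a^3*x^2 + 10*a^3*x - 13*a^3 + a^2*x^3 + 11*a^2*x^2 - 23*a^2*x - 15*a^2 + 4*a*x^3 - 7*a*x^2 - 30*a*x + 3*x^3 - 15*x^2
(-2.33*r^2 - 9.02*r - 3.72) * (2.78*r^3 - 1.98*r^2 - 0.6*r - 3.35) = -6.4774*r^5 - 20.4622*r^4 + 8.916*r^3 + 20.5831*r^2 + 32.449*r + 12.462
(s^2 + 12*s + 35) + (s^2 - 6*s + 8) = 2*s^2 + 6*s + 43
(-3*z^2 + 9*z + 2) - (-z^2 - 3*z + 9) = -2*z^2 + 12*z - 7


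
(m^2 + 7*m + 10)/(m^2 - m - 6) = (m + 5)/(m - 3)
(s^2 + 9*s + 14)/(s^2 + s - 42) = (s + 2)/(s - 6)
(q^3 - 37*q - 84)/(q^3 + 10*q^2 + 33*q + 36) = (q - 7)/(q + 3)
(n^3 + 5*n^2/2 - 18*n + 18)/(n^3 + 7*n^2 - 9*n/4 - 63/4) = 2*(n^2 + 4*n - 12)/(2*n^2 + 17*n + 21)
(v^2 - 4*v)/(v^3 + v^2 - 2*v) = (v - 4)/(v^2 + v - 2)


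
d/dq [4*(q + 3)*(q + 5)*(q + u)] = 12*q^2 + 8*q*u + 64*q + 32*u + 60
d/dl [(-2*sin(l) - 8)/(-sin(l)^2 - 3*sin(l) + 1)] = 2*(-8*sin(l) + cos(l)^2 - 14)*cos(l)/(3*sin(l) - cos(l)^2)^2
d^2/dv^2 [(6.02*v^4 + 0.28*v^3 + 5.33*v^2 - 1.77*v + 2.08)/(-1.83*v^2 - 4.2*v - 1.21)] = (-40.320756*v^6 - 277.61832*v^5 - 717.137316*v^4 - 404.348766*v^3 - 85.285302*v^2 - 121.896834*v - 97.768498)/(6.128487*v^6 + 42.19614*v^5 + 109.000107*v^4 + 129.88836*v^3 + 72.071109*v^2 + 18.44766*v + 1.771561)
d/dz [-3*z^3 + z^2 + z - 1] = -9*z^2 + 2*z + 1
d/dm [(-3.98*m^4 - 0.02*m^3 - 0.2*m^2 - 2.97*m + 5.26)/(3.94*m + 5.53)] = (-47.0436*m^4 - 88.1952*m^3 - 1.1198*m^2 - 2.212*m - 37.1485)/(15.5236*m^2 + 43.5764*m + 30.5809)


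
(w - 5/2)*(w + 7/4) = w^2 - 3*w/4 - 35/8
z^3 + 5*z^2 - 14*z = z*(z - 2)*(z + 7)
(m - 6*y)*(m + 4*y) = m^2 - 2*m*y - 24*y^2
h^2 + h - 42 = (h - 6)*(h + 7)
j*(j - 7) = j^2 - 7*j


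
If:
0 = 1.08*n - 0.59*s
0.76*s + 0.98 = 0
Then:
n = -0.70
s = -1.29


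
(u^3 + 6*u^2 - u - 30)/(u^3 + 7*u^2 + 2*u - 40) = (u + 3)/(u + 4)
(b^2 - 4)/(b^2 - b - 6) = (b - 2)/(b - 3)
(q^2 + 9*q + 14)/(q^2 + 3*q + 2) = (q + 7)/(q + 1)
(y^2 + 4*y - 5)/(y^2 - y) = (y + 5)/y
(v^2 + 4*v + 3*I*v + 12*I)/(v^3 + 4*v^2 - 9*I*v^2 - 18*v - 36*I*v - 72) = (v + 3*I)/(v^2 - 9*I*v - 18)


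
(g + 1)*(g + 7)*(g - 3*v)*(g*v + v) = g^4*v - 3*g^3*v^2 + 9*g^3*v - 27*g^2*v^2 + 15*g^2*v - 45*g*v^2 + 7*g*v - 21*v^2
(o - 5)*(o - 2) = o^2 - 7*o + 10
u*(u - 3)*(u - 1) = u^3 - 4*u^2 + 3*u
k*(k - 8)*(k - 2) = k^3 - 10*k^2 + 16*k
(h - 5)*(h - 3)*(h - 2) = h^3 - 10*h^2 + 31*h - 30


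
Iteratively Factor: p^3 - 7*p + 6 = (p - 1)*(p^2 + p - 6) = (p - 1)*(p + 3)*(p - 2)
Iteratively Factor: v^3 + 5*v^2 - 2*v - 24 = (v + 3)*(v^2 + 2*v - 8) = (v + 3)*(v + 4)*(v - 2)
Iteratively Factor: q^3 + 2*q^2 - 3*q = (q + 3)*(q^2 - q) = q*(q + 3)*(q - 1)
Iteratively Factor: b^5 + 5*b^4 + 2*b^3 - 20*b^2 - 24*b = (b + 2)*(b^4 + 3*b^3 - 4*b^2 - 12*b) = (b - 2)*(b + 2)*(b^3 + 5*b^2 + 6*b) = b*(b - 2)*(b + 2)*(b^2 + 5*b + 6) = b*(b - 2)*(b + 2)^2*(b + 3)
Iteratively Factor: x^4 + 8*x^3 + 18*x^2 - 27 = (x + 3)*(x^3 + 5*x^2 + 3*x - 9) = (x + 3)^2*(x^2 + 2*x - 3) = (x - 1)*(x + 3)^2*(x + 3)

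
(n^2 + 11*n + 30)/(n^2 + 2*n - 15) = (n + 6)/(n - 3)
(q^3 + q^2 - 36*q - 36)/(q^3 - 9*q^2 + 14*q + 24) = (q + 6)/(q - 4)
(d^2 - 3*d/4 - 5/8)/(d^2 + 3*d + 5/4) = (4*d - 5)/(2*(2*d + 5))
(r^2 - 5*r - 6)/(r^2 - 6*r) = (r + 1)/r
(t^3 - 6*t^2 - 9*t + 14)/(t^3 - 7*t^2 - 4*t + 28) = (t - 1)/(t - 2)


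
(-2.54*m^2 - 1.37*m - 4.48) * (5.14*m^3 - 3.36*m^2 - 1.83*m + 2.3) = -13.0556*m^5 + 1.4926*m^4 - 13.7758*m^3 + 11.7179*m^2 + 5.0474*m - 10.304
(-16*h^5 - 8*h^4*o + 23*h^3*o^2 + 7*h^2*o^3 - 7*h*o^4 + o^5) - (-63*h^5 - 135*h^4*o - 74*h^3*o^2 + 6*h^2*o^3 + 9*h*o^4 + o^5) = 47*h^5 + 127*h^4*o + 97*h^3*o^2 + h^2*o^3 - 16*h*o^4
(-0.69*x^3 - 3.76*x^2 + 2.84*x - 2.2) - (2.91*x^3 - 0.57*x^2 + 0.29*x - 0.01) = -3.6*x^3 - 3.19*x^2 + 2.55*x - 2.19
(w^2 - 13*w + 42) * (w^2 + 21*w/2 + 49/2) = w^4 - 5*w^3/2 - 70*w^2 + 245*w/2 + 1029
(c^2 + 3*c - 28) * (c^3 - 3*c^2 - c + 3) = c^5 - 38*c^3 + 84*c^2 + 37*c - 84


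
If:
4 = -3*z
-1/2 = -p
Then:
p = 1/2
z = -4/3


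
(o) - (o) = 0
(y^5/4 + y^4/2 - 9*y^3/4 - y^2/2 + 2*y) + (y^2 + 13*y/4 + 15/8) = y^5/4 + y^4/2 - 9*y^3/4 + y^2/2 + 21*y/4 + 15/8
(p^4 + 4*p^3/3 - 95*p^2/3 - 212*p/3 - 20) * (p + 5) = p^5 + 19*p^4/3 - 25*p^3 - 229*p^2 - 1120*p/3 - 100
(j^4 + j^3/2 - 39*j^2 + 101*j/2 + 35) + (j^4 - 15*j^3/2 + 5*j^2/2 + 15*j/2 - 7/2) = 2*j^4 - 7*j^3 - 73*j^2/2 + 58*j + 63/2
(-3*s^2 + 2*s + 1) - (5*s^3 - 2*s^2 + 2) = -5*s^3 - s^2 + 2*s - 1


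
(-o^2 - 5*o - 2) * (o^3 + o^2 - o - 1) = -o^5 - 6*o^4 - 6*o^3 + 4*o^2 + 7*o + 2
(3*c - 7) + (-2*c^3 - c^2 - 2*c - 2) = -2*c^3 - c^2 + c - 9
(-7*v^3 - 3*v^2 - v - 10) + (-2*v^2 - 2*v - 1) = -7*v^3 - 5*v^2 - 3*v - 11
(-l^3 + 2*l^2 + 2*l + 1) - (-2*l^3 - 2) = l^3 + 2*l^2 + 2*l + 3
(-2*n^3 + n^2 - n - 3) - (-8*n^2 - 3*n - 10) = -2*n^3 + 9*n^2 + 2*n + 7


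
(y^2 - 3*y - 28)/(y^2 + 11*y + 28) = (y - 7)/(y + 7)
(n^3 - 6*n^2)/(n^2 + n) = n*(n - 6)/(n + 1)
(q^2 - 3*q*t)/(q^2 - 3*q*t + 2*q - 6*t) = q/(q + 2)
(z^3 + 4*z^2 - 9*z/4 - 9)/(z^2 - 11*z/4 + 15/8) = 2*(2*z^2 + 11*z + 12)/(4*z - 5)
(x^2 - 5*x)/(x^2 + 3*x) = (x - 5)/(x + 3)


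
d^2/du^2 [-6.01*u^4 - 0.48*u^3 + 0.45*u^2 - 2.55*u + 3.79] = -72.12*u^2 - 2.88*u + 0.9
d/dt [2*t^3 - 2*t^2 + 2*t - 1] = 6*t^2 - 4*t + 2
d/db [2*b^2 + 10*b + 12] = 4*b + 10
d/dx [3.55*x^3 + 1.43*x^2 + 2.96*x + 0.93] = 10.65*x^2 + 2.86*x + 2.96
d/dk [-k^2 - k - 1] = -2*k - 1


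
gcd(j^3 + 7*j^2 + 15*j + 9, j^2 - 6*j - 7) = j + 1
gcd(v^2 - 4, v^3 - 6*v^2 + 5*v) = 1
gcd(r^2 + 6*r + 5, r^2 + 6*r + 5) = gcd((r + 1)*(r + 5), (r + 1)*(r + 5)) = r^2 + 6*r + 5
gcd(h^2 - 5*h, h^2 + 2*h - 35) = h - 5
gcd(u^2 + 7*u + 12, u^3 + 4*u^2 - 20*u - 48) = 1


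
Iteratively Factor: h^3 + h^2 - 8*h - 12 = (h - 3)*(h^2 + 4*h + 4) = (h - 3)*(h + 2)*(h + 2)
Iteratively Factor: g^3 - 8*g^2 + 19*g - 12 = (g - 3)*(g^2 - 5*g + 4) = (g - 4)*(g - 3)*(g - 1)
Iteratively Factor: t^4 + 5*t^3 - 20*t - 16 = (t + 1)*(t^3 + 4*t^2 - 4*t - 16) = (t - 2)*(t + 1)*(t^2 + 6*t + 8) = (t - 2)*(t + 1)*(t + 2)*(t + 4)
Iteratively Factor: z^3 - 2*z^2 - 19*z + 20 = (z + 4)*(z^2 - 6*z + 5) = (z - 5)*(z + 4)*(z - 1)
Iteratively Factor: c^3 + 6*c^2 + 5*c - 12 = (c - 1)*(c^2 + 7*c + 12) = (c - 1)*(c + 4)*(c + 3)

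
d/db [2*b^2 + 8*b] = 4*b + 8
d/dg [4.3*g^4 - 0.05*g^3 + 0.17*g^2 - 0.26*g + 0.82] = 17.2*g^3 - 0.15*g^2 + 0.34*g - 0.26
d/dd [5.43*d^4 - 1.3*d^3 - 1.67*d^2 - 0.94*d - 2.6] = 21.72*d^3 - 3.9*d^2 - 3.34*d - 0.94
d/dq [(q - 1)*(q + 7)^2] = (q + 7)*(3*q + 5)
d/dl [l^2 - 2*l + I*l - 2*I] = 2*l - 2 + I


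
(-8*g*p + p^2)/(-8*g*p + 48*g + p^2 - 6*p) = p/(p - 6)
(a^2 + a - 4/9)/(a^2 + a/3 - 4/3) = (a - 1/3)/(a - 1)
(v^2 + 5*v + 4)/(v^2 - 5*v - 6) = (v + 4)/(v - 6)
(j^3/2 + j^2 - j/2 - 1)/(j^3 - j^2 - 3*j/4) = 2*(-j^3 - 2*j^2 + j + 2)/(j*(-4*j^2 + 4*j + 3))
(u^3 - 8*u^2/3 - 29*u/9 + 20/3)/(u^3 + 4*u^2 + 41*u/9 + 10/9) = (3*u^2 - 13*u + 12)/(3*u^2 + 7*u + 2)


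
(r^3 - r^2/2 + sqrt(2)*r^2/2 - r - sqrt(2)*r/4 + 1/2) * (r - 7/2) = r^4 - 4*r^3 + sqrt(2)*r^3/2 - 2*sqrt(2)*r^2 + 3*r^2/4 + 7*sqrt(2)*r/8 + 4*r - 7/4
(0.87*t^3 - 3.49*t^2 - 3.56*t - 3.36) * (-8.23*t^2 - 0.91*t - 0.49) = -7.1601*t^5 + 27.931*t^4 + 32.0484*t^3 + 32.6025*t^2 + 4.802*t + 1.6464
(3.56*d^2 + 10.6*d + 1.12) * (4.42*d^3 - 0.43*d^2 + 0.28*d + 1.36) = 15.7352*d^5 + 45.3212*d^4 + 1.3892*d^3 + 7.328*d^2 + 14.7296*d + 1.5232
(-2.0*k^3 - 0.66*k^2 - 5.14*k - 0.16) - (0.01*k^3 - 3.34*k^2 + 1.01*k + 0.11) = -2.01*k^3 + 2.68*k^2 - 6.15*k - 0.27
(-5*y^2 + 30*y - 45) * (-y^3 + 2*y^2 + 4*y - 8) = 5*y^5 - 40*y^4 + 85*y^3 + 70*y^2 - 420*y + 360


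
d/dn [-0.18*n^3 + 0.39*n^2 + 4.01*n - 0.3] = -0.54*n^2 + 0.78*n + 4.01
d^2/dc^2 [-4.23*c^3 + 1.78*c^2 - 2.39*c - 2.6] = 3.56 - 25.38*c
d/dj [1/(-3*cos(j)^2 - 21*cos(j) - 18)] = -(2*cos(j) + 7)*sin(j)/(3*(cos(j)^2 + 7*cos(j) + 6)^2)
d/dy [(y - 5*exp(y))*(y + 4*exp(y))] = -y*exp(y) + 2*y - 40*exp(2*y) - exp(y)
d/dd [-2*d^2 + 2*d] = 2 - 4*d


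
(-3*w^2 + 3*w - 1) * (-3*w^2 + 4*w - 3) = 9*w^4 - 21*w^3 + 24*w^2 - 13*w + 3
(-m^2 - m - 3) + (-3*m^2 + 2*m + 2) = -4*m^2 + m - 1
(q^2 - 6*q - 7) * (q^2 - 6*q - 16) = q^4 - 12*q^3 + 13*q^2 + 138*q + 112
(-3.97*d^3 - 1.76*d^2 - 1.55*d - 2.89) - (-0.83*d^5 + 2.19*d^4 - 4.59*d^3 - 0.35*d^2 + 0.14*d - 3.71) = 0.83*d^5 - 2.19*d^4 + 0.62*d^3 - 1.41*d^2 - 1.69*d + 0.82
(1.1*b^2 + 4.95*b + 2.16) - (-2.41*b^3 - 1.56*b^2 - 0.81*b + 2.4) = 2.41*b^3 + 2.66*b^2 + 5.76*b - 0.24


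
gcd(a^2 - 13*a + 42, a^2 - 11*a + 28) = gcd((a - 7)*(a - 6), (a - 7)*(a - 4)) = a - 7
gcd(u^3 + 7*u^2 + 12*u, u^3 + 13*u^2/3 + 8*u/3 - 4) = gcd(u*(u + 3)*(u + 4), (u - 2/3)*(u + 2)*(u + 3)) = u + 3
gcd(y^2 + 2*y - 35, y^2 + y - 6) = 1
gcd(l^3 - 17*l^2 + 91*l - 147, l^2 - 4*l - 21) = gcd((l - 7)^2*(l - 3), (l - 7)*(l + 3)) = l - 7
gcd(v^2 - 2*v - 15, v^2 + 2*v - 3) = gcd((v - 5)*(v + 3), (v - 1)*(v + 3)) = v + 3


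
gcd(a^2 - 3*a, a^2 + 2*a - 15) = a - 3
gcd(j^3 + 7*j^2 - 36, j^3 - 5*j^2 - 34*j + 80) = j - 2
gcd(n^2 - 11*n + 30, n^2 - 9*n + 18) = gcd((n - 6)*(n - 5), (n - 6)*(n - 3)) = n - 6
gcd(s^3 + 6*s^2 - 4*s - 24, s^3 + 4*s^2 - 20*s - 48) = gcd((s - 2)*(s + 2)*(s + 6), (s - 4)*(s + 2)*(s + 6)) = s^2 + 8*s + 12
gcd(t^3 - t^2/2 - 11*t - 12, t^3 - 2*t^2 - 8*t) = t^2 - 2*t - 8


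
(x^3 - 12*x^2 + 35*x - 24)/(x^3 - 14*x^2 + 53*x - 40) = (x - 3)/(x - 5)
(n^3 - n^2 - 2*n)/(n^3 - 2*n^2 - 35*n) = (-n^2 + n + 2)/(-n^2 + 2*n + 35)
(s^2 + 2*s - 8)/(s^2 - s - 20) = (s - 2)/(s - 5)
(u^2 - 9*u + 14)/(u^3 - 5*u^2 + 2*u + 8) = (u - 7)/(u^2 - 3*u - 4)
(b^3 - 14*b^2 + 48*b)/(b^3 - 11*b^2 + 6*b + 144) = b/(b + 3)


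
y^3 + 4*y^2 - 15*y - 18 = (y - 3)*(y + 1)*(y + 6)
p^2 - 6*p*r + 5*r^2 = (p - 5*r)*(p - r)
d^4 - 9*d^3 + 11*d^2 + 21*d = d*(d - 7)*(d - 3)*(d + 1)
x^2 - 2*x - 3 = (x - 3)*(x + 1)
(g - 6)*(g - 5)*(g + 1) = g^3 - 10*g^2 + 19*g + 30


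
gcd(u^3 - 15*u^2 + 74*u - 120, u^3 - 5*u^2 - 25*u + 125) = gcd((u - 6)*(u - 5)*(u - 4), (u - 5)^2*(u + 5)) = u - 5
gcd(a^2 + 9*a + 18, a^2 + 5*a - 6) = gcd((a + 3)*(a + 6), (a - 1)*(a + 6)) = a + 6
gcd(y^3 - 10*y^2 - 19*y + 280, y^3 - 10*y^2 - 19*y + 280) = y^3 - 10*y^2 - 19*y + 280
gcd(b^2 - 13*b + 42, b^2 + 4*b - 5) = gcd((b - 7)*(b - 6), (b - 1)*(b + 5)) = 1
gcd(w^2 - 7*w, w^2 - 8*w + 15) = 1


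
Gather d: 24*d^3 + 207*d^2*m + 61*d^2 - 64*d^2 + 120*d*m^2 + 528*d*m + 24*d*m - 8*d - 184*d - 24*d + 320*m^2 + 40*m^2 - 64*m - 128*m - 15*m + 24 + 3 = 24*d^3 + d^2*(207*m - 3) + d*(120*m^2 + 552*m - 216) + 360*m^2 - 207*m + 27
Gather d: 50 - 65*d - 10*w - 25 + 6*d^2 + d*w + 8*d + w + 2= 6*d^2 + d*(w - 57) - 9*w + 27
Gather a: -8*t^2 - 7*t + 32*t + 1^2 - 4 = -8*t^2 + 25*t - 3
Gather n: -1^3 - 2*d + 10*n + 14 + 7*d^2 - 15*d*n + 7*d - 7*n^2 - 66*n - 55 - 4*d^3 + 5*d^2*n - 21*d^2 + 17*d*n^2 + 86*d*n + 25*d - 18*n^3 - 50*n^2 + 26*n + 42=-4*d^3 - 14*d^2 + 30*d - 18*n^3 + n^2*(17*d - 57) + n*(5*d^2 + 71*d - 30)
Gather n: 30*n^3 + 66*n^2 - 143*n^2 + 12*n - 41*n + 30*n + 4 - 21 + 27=30*n^3 - 77*n^2 + n + 10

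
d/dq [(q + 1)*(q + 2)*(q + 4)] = 3*q^2 + 14*q + 14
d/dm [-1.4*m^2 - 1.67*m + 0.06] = -2.8*m - 1.67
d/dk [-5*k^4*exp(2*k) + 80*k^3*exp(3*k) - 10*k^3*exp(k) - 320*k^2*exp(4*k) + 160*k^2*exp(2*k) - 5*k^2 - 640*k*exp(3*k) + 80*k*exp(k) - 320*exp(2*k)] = -10*k^4*exp(2*k) + 240*k^3*exp(3*k) - 20*k^3*exp(2*k) - 10*k^3*exp(k) - 1280*k^2*exp(4*k) + 240*k^2*exp(3*k) + 320*k^2*exp(2*k) - 30*k^2*exp(k) - 640*k*exp(4*k) - 1920*k*exp(3*k) + 320*k*exp(2*k) + 80*k*exp(k) - 10*k - 640*exp(3*k) - 640*exp(2*k) + 80*exp(k)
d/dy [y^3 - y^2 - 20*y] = 3*y^2 - 2*y - 20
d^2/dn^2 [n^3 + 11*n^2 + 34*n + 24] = 6*n + 22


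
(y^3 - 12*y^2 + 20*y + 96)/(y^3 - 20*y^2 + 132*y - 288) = (y + 2)/(y - 6)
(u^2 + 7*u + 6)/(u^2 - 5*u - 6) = (u + 6)/(u - 6)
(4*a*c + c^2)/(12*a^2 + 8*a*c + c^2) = c*(4*a + c)/(12*a^2 + 8*a*c + c^2)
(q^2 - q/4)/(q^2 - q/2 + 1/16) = 4*q/(4*q - 1)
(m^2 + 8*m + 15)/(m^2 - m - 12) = (m + 5)/(m - 4)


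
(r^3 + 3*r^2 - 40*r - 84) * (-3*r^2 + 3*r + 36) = -3*r^5 - 6*r^4 + 165*r^3 + 240*r^2 - 1692*r - 3024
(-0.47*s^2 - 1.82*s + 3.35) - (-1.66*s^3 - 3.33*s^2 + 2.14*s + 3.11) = 1.66*s^3 + 2.86*s^2 - 3.96*s + 0.24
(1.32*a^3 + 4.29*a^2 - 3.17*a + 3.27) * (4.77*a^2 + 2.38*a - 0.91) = 6.2964*a^5 + 23.6049*a^4 - 6.1119*a^3 + 4.1494*a^2 + 10.6673*a - 2.9757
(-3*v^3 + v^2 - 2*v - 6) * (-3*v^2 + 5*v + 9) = 9*v^5 - 18*v^4 - 16*v^3 + 17*v^2 - 48*v - 54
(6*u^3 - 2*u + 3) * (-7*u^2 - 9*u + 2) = -42*u^5 - 54*u^4 + 26*u^3 - 3*u^2 - 31*u + 6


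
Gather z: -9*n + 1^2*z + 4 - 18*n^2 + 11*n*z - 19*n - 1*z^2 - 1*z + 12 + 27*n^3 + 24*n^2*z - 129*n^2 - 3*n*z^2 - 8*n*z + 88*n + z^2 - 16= 27*n^3 - 147*n^2 - 3*n*z^2 + 60*n + z*(24*n^2 + 3*n)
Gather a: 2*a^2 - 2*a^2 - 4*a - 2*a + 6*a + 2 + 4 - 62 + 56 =0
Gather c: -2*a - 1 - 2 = -2*a - 3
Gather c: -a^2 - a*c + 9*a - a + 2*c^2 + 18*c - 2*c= -a^2 + 8*a + 2*c^2 + c*(16 - a)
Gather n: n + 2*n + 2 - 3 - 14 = 3*n - 15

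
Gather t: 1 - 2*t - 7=-2*t - 6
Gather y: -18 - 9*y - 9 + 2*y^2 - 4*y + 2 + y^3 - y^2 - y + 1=y^3 + y^2 - 14*y - 24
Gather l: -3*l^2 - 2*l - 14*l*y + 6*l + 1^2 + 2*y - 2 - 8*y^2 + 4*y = -3*l^2 + l*(4 - 14*y) - 8*y^2 + 6*y - 1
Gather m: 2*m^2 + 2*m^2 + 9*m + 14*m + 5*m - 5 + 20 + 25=4*m^2 + 28*m + 40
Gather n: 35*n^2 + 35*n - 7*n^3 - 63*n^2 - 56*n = -7*n^3 - 28*n^2 - 21*n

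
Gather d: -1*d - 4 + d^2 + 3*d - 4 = d^2 + 2*d - 8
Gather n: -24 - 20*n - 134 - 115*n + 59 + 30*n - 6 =-105*n - 105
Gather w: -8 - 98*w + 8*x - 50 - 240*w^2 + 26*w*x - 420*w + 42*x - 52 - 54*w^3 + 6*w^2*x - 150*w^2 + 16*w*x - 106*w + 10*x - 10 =-54*w^3 + w^2*(6*x - 390) + w*(42*x - 624) + 60*x - 120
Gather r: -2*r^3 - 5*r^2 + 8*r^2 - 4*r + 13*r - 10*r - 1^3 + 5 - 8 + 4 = -2*r^3 + 3*r^2 - r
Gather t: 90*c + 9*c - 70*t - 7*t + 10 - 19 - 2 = 99*c - 77*t - 11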